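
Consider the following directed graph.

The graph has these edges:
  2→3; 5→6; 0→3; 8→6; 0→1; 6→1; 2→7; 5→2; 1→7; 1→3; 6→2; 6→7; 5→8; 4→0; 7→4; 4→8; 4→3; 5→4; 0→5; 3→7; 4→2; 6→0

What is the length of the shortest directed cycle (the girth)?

For each vertex v, BFS finds the shortest path from v back to v.
The shortest such closed walk is 0 → 5 → 6 → 0, length 3.

3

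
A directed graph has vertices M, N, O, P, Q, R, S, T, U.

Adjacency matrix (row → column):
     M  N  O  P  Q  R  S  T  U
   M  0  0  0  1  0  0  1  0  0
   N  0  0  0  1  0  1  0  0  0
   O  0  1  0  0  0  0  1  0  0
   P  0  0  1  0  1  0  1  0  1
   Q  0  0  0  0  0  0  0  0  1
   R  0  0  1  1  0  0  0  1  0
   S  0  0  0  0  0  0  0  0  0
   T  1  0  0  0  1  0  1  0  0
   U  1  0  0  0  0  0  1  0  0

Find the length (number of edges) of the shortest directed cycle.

For each vertex v, BFS finds the shortest path from v back to v.
The shortest such closed walk is R → O → N → R, length 3.

3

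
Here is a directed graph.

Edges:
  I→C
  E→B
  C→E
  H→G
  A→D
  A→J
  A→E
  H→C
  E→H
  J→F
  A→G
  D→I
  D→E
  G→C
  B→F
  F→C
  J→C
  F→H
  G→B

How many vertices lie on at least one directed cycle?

6

A vertex is on a directed cycle iff it belongs to a strongly connected component of size ≥ 2 (or has a self-loop).
The vertices on cycles are {B, C, E, F, G, H} — 6 in total.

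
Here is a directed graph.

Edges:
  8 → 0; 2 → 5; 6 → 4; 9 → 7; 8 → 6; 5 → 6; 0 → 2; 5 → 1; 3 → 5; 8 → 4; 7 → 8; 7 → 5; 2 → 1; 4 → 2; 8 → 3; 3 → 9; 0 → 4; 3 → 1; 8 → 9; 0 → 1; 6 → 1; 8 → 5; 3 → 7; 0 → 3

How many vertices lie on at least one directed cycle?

A vertex is on a directed cycle iff it belongs to a strongly connected component of size ≥ 2 (or has a self-loop).
The vertices on cycles are {0, 2, 3, 4, 5, 6, 7, 8, 9} — 9 in total.

9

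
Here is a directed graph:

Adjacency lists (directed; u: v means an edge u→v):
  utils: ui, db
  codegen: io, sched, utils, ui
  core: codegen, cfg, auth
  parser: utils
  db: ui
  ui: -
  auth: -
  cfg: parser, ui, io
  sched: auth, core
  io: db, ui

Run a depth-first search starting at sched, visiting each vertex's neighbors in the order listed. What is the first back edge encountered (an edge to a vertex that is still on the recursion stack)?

codegen→sched

DFS from sched (visiting each vertex's neighbors in the order listed); mark gray on enter, black on exit:
sched gray
  auth gray
  auth black
  core gray
    codegen gray
      io gray
        db gray
          ui gray
          ui black
        db black
        io→ui: ui black — skip
      io black
      codegen→sched: sched is gray → back edge
First back edge: codegen → sched.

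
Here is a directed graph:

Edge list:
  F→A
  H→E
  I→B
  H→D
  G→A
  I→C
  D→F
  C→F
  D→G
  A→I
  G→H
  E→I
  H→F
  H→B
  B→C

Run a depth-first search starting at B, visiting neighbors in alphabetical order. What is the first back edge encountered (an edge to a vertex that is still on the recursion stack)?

I->B

DFS from B (visiting neighbors in alphabetical order); mark gray on enter, black on exit:
B gray
  C gray
    F gray
      A gray
        I gray
          I→B: B is gray → back edge
First back edge: I → B.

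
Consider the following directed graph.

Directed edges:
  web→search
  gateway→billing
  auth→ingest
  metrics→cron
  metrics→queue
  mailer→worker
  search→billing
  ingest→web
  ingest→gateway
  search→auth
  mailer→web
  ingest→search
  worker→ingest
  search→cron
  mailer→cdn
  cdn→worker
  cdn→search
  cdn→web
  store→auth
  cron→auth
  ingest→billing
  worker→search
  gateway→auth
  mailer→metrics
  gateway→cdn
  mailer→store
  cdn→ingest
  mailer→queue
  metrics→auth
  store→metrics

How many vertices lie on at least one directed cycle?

8

A vertex is on a directed cycle iff it belongs to a strongly connected component of size ≥ 2 (or has a self-loop).
The vertices on cycles are {cdn, web, auth, cron, ingest, search, worker, gateway} — 8 in total.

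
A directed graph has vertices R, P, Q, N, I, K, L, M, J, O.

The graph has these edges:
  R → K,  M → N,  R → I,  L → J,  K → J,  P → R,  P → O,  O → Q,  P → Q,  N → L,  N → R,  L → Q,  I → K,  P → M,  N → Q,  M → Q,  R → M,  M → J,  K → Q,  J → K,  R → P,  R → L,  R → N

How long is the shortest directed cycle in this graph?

For each vertex v, BFS finds the shortest path from v back to v.
The shortest such closed walk is R → N → R, length 2.

2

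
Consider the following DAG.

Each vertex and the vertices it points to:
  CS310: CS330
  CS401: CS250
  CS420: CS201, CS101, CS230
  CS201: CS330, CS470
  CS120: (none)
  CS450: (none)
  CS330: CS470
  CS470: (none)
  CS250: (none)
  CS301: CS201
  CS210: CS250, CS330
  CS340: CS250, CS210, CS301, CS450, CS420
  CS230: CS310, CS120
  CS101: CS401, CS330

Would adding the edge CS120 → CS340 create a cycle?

Yes

Adding CS120→CS340 creates a cycle iff CS340 can already reach CS120.
Path from CS340: CS340 → CS420 → CS230 → CS120.
So CS340 → … → CS120 → CS340 is a cycle.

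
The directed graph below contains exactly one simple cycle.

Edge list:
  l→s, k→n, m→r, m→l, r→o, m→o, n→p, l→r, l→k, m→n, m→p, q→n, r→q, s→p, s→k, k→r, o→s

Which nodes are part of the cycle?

k, o, r, s

DFS with gray/black marking from k:
k gray
  n gray
    p gray
    p black
  n black
  r gray
    q gray
      q→n: n black — skip
    q black
    o gray
      s gray
        s→p: p black — skip
        s→k: k is gray → back edge
Back edge closes the cycle k → r → o → s → k; its vertices are {k, o, r, s}.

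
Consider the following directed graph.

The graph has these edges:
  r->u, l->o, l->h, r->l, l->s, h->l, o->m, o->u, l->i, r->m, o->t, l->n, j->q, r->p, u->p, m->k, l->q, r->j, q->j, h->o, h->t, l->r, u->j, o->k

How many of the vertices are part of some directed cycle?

5

A vertex is on a directed cycle iff it belongs to a strongly connected component of size ≥ 2 (or has a self-loop).
The vertices on cycles are {h, j, l, q, r} — 5 in total.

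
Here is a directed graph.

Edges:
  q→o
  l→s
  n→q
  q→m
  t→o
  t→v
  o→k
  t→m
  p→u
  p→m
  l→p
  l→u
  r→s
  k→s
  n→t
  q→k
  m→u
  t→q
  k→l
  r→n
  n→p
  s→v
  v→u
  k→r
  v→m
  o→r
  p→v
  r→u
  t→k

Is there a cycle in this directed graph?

Yes

DFS with white/gray/black marking, starting from u:
u gray
u black
k gray
  l gray
    p gray
      v gray
        m gray
          m→u: u black — skip
        m black
        v→u: u black — skip
      v black
      p→u: u black — skip
      p→m: m black — skip
    p black
    l→u: u black — skip
    s gray
      s→v: v black — skip
    s black
  l black
  r gray
    n gray
      q gray
        q→m: m black — skip
        o gray
          o→k: k is gray → back edge
Back edge found, so a cycle exists: k → r → n → q → o → k.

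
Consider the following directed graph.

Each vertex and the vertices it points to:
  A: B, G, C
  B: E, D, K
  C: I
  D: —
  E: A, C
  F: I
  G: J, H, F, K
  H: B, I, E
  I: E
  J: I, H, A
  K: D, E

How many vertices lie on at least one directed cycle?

10

A vertex is on a directed cycle iff it belongs to a strongly connected component of size ≥ 2 (or has a self-loop).
The vertices on cycles are {A, B, C, E, F, G, H, I, J, K} — 10 in total.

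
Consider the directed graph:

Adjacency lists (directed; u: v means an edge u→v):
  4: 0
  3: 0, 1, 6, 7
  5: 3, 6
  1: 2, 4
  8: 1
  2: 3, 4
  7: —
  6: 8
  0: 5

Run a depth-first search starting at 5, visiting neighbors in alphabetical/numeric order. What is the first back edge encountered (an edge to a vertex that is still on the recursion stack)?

DFS from 5 (visiting neighbors in alphabetical/numeric order); mark gray on enter, black on exit:
5 gray
  3 gray
    0 gray
      0→5: 5 is gray → back edge
First back edge: 0 → 5.

0->5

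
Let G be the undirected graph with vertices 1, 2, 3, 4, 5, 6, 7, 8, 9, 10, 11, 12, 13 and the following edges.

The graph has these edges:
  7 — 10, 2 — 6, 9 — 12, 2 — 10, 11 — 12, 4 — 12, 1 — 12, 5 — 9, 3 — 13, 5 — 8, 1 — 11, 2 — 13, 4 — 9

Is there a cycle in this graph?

DFS, tracking each vertex's parent; an edge to a visited non-parent vertex closes a cycle.
Start from 11:
visit 11 (parent –)
  visit 1 (parent 11)
    visit 12 (parent 1)
      visit 4 (parent 12)
        4–12: parent, skip
        visit 9 (parent 4)
          visit 5 (parent 9)
            5–9: parent, skip
            visit 8 (parent 5)
              8–5: parent, skip
          9–12: 12 visited and ≠ parent → cycle
Cycle: 12 – 4 – 9 – 12.

Yes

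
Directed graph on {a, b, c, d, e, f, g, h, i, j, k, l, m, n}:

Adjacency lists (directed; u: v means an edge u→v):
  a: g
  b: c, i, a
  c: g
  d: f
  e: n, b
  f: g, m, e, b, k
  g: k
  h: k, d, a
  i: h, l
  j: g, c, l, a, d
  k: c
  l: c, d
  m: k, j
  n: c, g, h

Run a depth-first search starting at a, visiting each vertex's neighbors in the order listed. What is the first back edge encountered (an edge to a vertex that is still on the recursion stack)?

c→g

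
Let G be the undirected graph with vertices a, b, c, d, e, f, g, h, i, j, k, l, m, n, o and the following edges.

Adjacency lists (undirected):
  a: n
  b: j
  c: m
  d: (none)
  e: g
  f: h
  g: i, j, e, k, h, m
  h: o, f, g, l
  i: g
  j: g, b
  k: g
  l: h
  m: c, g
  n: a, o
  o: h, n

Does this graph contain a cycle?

DFS, tracking each vertex's parent; an edge to a visited non-parent vertex closes a cycle.
Start from o:
visit o (parent –)
  visit h (parent o)
    h–o: parent, skip
    visit f (parent h)
      f–h: parent, skip
    visit g (parent h)
      visit i (parent g)
        i–g: parent, skip
      visit j (parent g)
        j–g: parent, skip
        visit b (parent j)
          b–j: parent, skip
      visit e (parent g)
        e–g: parent, skip
      visit k (parent g)
        k–g: parent, skip
      g–h: parent, skip
      visit m (parent g)
        visit c (parent m)
          c–m: parent, skip
        m–g: parent, skip
    visit l (parent h)
      l–h: parent, skip
  visit n (parent o)
    visit a (parent n)
      a–n: parent, skip
    n–o: parent, skip
visit d (parent –)
No non-parent visited neighbor found — the graph is a forest.

No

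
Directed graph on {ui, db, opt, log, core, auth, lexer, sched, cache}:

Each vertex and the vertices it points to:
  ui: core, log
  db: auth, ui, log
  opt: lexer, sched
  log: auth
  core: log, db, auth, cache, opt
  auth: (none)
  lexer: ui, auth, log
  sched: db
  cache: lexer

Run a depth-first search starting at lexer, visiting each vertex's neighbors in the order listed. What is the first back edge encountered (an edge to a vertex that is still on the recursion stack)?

db->ui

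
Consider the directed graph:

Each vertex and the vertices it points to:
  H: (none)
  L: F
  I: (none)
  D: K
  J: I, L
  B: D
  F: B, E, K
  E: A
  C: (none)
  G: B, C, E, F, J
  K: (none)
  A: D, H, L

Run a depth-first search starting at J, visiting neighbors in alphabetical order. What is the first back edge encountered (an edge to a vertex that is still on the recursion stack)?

A→L

DFS from J (visiting neighbors in alphabetical order); mark gray on enter, black on exit:
J gray
  I gray
  I black
  L gray
    F gray
      B gray
        D gray
          K gray
          K black
        D black
      B black
      E gray
        A gray
          A→D: D black — skip
          H gray
          H black
          A→L: L is gray → back edge
First back edge: A → L.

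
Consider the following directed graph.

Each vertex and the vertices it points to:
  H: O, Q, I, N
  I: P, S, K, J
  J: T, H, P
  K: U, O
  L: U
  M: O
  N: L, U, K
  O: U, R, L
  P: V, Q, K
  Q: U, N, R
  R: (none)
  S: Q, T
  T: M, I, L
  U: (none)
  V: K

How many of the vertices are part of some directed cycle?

A vertex is on a directed cycle iff it belongs to a strongly connected component of size ≥ 2 (or has a self-loop).
The vertices on cycles are {H, I, J, S, T} — 5 in total.

5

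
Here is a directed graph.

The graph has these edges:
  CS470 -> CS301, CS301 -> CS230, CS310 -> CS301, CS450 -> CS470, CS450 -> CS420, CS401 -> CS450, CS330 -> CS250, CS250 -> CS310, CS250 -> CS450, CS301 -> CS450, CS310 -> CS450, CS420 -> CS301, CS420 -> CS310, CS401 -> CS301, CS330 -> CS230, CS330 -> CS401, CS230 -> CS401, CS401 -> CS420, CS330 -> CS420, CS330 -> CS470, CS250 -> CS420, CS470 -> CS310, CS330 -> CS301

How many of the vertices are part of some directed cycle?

7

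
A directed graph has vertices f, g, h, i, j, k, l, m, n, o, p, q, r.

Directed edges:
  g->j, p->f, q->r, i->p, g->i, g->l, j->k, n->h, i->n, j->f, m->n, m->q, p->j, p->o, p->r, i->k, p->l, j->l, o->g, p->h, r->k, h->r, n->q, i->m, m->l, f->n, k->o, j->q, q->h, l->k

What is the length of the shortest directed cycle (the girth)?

4

For each vertex v, BFS finds the shortest path from v back to v.
The shortest such closed walk is g → i → p → o → g, length 4.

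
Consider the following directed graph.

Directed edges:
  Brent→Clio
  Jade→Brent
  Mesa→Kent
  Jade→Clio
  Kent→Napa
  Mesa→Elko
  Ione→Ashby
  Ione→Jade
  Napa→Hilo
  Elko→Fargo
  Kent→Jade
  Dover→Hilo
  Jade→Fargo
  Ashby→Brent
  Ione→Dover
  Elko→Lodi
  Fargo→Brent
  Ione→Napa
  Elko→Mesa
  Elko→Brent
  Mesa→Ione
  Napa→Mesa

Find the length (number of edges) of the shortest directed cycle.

For each vertex v, BFS finds the shortest path from v back to v.
The shortest such closed walk is Mesa → Elko → Mesa, length 2.

2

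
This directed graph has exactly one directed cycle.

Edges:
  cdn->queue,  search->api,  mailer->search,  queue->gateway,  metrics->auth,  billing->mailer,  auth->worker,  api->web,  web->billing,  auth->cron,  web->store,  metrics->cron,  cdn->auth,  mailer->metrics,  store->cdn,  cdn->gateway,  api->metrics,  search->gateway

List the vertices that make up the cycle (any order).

api, web, mailer, search, billing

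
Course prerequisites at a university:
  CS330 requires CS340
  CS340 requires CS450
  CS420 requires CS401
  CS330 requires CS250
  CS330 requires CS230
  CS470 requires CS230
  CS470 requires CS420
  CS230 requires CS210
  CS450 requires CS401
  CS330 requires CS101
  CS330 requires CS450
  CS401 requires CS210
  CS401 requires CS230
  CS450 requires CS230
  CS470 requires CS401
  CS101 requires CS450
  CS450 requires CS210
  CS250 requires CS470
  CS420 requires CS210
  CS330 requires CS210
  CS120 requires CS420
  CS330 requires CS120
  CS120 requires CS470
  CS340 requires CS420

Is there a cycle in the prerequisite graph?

DFS with white/gray/black marking, starting from CS470:
CS470 gray
  CS401 gray
    CS210 gray
    CS210 black
    CS230 gray
      CS230→CS210: CS210 black — skip
    CS230 black
  CS401 black
  CS470→CS230: CS230 black — skip
  CS420 gray
    CS420→CS210: CS210 black — skip
    CS420→CS401: CS401 black — skip
  CS420 black
CS470 black
CS340 gray
  CS450 gray
    CS450→CS401: CS401 black — skip
    CS450→CS210: CS210 black — skip
    CS450→CS230: CS230 black — skip
  CS450 black
  CS340→CS420: CS420 black — skip
CS340 black
CS330 gray
  CS101 gray
    CS101→CS450: CS450 black — skip
  CS101 black
  CS330→CS230: CS230 black — skip
  CS330→CS450: CS450 black — skip
  CS250 gray
    CS250→CS470: CS470 black — skip
  CS250 black
  CS330→CS340: CS340 black — skip
  CS120 gray
    CS120→CS420: CS420 black — skip
    CS120→CS470: CS470 black — skip
  CS120 black
  CS330→CS210: CS210 black — skip
CS330 black
Every edge goes to a white or black vertex — no back edge, so the graph is acyclic.

No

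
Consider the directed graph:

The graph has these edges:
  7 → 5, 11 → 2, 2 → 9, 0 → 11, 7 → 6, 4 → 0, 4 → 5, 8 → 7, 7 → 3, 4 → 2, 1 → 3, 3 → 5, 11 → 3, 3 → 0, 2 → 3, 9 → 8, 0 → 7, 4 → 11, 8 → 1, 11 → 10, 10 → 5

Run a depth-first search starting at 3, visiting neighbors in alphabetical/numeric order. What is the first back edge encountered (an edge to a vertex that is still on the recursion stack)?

DFS from 3 (visiting neighbors in alphabetical/numeric order); mark gray on enter, black on exit:
3 gray
  0 gray
    7 gray
      7→3: 3 is gray → back edge
First back edge: 7 → 3.

7->3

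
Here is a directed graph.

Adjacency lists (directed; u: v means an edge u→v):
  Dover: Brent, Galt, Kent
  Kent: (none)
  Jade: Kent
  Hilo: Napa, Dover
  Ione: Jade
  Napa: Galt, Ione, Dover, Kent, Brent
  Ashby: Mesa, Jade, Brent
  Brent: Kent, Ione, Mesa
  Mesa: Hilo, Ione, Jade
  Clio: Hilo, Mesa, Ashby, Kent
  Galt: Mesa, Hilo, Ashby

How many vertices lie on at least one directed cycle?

7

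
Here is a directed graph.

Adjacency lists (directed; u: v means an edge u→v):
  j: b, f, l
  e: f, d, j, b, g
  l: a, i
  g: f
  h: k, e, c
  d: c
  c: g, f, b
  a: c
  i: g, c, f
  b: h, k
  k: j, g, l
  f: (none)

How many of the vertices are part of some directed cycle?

A vertex is on a directed cycle iff it belongs to a strongly connected component of size ≥ 2 (or has a self-loop).
The vertices on cycles are {a, b, c, d, e, h, i, j, k, l} — 10 in total.

10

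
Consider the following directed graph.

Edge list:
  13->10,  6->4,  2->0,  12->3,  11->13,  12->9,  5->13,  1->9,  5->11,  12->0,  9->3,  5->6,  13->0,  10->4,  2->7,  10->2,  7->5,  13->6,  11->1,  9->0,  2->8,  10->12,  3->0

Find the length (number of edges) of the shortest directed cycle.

5

For each vertex v, BFS finds the shortest path from v back to v.
The shortest such closed walk is 2 → 7 → 5 → 13 → 10 → 2, length 5.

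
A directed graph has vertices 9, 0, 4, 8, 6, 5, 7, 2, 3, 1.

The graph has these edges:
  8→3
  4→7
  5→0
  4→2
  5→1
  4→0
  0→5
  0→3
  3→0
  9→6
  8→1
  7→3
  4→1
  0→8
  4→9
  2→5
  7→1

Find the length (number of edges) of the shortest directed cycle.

For each vertex v, BFS finds the shortest path from v back to v.
The shortest such closed walk is 5 → 0 → 5, length 2.

2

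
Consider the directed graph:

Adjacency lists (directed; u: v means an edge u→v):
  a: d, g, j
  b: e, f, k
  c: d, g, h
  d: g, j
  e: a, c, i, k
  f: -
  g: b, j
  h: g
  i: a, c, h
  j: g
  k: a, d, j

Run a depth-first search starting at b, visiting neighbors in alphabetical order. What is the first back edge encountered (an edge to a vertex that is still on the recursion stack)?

DFS from b (visiting neighbors in alphabetical order); mark gray on enter, black on exit:
b gray
  e gray
    a gray
      d gray
        g gray
          g→b: b is gray → back edge
First back edge: g → b.

g→b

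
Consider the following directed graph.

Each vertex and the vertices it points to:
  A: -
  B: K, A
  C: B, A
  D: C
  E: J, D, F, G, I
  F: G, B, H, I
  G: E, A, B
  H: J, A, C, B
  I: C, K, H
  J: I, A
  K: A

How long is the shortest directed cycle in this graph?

For each vertex v, BFS finds the shortest path from v back to v.
The shortest such closed walk is E → G → E, length 2.

2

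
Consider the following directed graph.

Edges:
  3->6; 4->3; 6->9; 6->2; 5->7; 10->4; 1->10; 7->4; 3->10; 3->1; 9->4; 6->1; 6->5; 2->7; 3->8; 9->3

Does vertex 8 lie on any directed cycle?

No

8 lies on a cycle iff there is a path from 8 back to itself.
Exploring from 8, it never reaches itself; equivalently, its strongly connected component is a singleton.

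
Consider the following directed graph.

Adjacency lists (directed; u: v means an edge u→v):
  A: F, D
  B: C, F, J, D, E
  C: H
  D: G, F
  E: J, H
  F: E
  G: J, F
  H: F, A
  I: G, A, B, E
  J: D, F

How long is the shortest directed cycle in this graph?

3

For each vertex v, BFS finds the shortest path from v back to v.
The shortest such closed walk is E → H → F → E, length 3.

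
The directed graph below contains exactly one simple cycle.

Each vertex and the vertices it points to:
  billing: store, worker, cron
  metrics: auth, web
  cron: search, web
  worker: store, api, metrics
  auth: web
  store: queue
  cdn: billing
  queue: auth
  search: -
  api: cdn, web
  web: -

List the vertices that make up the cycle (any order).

api, cdn, worker, billing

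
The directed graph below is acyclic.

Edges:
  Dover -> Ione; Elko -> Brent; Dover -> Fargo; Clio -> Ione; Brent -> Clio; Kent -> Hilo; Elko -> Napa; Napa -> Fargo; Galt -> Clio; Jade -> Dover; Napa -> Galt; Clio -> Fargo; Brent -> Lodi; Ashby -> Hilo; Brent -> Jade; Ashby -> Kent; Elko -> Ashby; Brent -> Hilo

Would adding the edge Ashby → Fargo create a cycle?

Adding Ashby→Fargo creates a cycle iff Fargo can already reach Ashby.
Explore from Fargo: no path reaches Ashby. The graph stays acyclic.

No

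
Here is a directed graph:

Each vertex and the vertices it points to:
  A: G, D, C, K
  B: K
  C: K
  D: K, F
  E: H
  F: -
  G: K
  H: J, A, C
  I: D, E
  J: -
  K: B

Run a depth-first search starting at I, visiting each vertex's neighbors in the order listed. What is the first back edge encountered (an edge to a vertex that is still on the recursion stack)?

DFS from I (visiting each vertex's neighbors in the order listed); mark gray on enter, black on exit:
I gray
  D gray
    K gray
      B gray
        B→K: K is gray → back edge
First back edge: B → K.

B->K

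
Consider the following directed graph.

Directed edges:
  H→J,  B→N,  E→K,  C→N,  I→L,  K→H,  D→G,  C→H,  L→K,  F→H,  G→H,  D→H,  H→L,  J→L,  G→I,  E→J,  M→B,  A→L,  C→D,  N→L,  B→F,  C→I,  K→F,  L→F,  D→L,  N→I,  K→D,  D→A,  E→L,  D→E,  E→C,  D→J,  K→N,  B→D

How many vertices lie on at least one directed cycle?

A vertex is on a directed cycle iff it belongs to a strongly connected component of size ≥ 2 (or has a self-loop).
The vertices on cycles are {A, C, D, E, F, G, H, I, J, K, L, N} — 12 in total.

12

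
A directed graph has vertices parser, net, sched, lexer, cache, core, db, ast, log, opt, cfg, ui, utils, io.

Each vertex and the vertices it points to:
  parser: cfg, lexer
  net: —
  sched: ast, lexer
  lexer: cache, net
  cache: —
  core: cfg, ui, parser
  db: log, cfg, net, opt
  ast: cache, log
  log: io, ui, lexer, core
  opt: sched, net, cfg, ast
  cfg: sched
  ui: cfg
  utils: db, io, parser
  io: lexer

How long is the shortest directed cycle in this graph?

For each vertex v, BFS finds the shortest path from v back to v.
The shortest such closed walk is sched → ast → log → ui → cfg → sched, length 5.

5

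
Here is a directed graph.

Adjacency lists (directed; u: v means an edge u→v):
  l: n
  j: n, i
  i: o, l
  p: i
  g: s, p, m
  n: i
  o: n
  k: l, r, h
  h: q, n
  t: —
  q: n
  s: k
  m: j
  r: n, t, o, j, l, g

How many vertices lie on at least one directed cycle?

A vertex is on a directed cycle iff it belongs to a strongly connected component of size ≥ 2 (or has a self-loop).
The vertices on cycles are {g, i, k, l, n, o, r, s} — 8 in total.

8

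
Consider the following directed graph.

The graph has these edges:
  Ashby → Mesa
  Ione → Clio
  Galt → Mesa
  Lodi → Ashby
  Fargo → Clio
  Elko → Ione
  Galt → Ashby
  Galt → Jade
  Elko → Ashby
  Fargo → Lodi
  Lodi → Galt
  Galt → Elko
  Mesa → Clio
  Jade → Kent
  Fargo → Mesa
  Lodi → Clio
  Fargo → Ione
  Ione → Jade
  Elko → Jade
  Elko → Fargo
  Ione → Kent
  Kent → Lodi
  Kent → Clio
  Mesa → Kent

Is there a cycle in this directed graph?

Yes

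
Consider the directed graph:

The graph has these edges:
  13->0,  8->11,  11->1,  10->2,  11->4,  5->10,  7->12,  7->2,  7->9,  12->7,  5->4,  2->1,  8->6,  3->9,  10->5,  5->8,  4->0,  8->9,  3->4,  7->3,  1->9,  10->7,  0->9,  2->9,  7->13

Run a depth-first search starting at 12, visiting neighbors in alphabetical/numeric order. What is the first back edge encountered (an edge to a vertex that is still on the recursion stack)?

7→12

DFS from 12 (visiting neighbors in alphabetical/numeric order); mark gray on enter, black on exit:
12 gray
  7 gray
    2 gray
      1 gray
        9 gray
        9 black
      1 black
      2→9: 9 black — skip
    2 black
    3 gray
      4 gray
        0 gray
          0→9: 9 black — skip
        0 black
      4 black
      3→9: 9 black — skip
    3 black
    7→9: 9 black — skip
    7→12: 12 is gray → back edge
First back edge: 7 → 12.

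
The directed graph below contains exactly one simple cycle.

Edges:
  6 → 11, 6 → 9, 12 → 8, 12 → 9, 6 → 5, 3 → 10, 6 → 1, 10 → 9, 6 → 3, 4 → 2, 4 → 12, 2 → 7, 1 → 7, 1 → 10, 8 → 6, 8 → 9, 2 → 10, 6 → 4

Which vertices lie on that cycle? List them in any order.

DFS with gray/black marking from 6:
6 gray
  3 gray
    10 gray
      9 gray
      9 black
    10 black
  3 black
  4 gray
    2 gray
      7 gray
      7 black
      2→10: 10 black — skip
    2 black
    12 gray
      8 gray
        8→6: 6 is gray → back edge
Back edge closes the cycle 6 → 4 → 12 → 8 → 6; its vertices are {4, 6, 8, 12}.

4, 6, 8, 12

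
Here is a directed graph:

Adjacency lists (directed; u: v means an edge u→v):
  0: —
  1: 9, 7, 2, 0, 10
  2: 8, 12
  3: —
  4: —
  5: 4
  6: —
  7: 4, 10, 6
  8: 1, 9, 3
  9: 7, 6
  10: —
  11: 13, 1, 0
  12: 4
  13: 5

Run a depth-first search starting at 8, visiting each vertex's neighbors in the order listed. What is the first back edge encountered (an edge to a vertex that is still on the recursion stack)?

2->8

DFS from 8 (visiting each vertex's neighbors in the order listed); mark gray on enter, black on exit:
8 gray
  1 gray
    9 gray
      7 gray
        4 gray
        4 black
        10 gray
        10 black
        6 gray
        6 black
      7 black
      9→6: 6 black — skip
    9 black
    1→7: 7 black — skip
    2 gray
      2→8: 8 is gray → back edge
First back edge: 2 → 8.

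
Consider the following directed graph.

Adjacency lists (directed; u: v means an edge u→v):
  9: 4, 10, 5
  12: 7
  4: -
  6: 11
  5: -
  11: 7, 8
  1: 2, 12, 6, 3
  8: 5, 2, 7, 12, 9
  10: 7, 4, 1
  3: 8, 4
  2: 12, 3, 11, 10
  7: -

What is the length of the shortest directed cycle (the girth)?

3

For each vertex v, BFS finds the shortest path from v back to v.
The shortest such closed walk is 1 → 2 → 10 → 1, length 3.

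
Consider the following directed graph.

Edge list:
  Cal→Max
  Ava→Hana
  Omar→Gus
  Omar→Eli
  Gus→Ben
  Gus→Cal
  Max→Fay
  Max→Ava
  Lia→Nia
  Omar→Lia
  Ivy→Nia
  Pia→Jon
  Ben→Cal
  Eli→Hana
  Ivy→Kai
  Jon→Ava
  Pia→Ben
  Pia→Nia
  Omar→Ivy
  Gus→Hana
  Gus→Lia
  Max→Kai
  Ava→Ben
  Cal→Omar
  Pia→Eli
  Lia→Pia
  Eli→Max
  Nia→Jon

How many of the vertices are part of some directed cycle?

A vertex is on a directed cycle iff it belongs to a strongly connected component of size ≥ 2 (or has a self-loop).
The vertices on cycles are {Ava, Ben, Cal, Eli, Gus, Ivy, Jon, Lia, Max, Nia, Pia, Omar} — 12 in total.

12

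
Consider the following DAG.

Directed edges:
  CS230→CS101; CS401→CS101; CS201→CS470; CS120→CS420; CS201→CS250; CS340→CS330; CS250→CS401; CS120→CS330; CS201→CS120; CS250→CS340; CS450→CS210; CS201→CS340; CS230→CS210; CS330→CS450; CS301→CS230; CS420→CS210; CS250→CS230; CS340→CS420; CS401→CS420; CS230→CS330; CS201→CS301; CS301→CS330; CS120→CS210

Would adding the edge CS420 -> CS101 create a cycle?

Adding CS420→CS101 creates a cycle iff CS101 can already reach CS420.
Explore from CS101: no path reaches CS420. The graph stays acyclic.

No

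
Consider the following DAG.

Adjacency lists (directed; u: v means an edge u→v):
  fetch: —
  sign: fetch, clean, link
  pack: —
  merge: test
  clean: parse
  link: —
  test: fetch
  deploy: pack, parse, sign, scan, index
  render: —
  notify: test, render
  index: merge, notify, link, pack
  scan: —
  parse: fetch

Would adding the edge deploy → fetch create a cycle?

Adding deploy→fetch creates a cycle iff fetch can already reach deploy.
Explore from fetch: no path reaches deploy. The graph stays acyclic.

No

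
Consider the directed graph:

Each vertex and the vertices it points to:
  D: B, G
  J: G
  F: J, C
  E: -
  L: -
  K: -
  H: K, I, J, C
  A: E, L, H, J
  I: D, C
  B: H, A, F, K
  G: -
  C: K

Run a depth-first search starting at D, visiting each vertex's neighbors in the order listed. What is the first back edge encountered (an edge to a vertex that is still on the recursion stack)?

I→D

DFS from D (visiting each vertex's neighbors in the order listed); mark gray on enter, black on exit:
D gray
  B gray
    H gray
      K gray
      K black
      I gray
        I→D: D is gray → back edge
First back edge: I → D.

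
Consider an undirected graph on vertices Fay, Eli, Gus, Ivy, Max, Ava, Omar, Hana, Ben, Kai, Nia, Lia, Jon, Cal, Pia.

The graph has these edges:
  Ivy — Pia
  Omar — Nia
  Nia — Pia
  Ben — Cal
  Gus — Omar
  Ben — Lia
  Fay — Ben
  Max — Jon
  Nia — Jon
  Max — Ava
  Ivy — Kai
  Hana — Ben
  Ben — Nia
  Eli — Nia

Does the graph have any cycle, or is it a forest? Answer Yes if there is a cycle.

DFS, tracking each vertex's parent; an edge to a visited non-parent vertex closes a cycle.
Start from Kai:
visit Kai (parent –)
  visit Ivy (parent Kai)
    visit Pia (parent Ivy)
      visit Nia (parent Pia)
        visit Ben (parent Nia)
          visit Lia (parent Ben)
            Lia–Ben: parent, skip
          Ben–Nia: parent, skip
          visit Hana (parent Ben)
            Hana–Ben: parent, skip
          visit Fay (parent Ben)
            Fay–Ben: parent, skip
          visit Cal (parent Ben)
            Cal–Ben: parent, skip
        visit Eli (parent Nia)
          Eli–Nia: parent, skip
        visit Jon (parent Nia)
          Jon–Nia: parent, skip
          visit Max (parent Jon)
            visit Ava (parent Max)
              Ava–Max: parent, skip
            Max–Jon: parent, skip
        Nia–Pia: parent, skip
        visit Omar (parent Nia)
          visit Gus (parent Omar)
            Gus–Omar: parent, skip
          Omar–Nia: parent, skip
      Pia–Ivy: parent, skip
    Ivy–Kai: parent, skip
No non-parent visited neighbor found — the graph is a forest.

No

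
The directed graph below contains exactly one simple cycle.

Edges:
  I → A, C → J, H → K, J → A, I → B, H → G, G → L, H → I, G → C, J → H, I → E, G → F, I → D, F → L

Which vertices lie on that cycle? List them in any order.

C, G, H, J

DFS with gray/black marking from J:
J gray
  A gray
  A black
  H gray
    I gray
      D gray
      D black
      E gray
      E black
      B gray
      B black
      I→A: A black — skip
    I black
    G gray
      F gray
        L gray
        L black
      F black
      G→L: L black — skip
      C gray
        C→J: J is gray → back edge
Back edge closes the cycle J → H → G → C → J; its vertices are {C, G, H, J}.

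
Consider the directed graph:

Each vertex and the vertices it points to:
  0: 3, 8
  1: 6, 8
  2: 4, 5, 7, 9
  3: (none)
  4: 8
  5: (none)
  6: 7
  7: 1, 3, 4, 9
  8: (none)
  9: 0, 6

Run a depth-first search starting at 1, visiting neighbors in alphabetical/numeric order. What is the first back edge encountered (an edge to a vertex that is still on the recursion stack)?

7→1

DFS from 1 (visiting neighbors in alphabetical/numeric order); mark gray on enter, black on exit:
1 gray
  6 gray
    7 gray
      7→1: 1 is gray → back edge
First back edge: 7 → 1.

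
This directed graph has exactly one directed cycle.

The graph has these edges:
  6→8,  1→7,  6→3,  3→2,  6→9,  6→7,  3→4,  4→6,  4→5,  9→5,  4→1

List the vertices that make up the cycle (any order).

3, 4, 6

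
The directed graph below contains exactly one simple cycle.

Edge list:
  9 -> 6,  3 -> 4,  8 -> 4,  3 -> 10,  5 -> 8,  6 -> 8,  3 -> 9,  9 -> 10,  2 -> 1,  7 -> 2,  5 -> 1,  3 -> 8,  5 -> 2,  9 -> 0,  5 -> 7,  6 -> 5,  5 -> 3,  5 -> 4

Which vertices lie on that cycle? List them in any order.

3, 5, 6, 9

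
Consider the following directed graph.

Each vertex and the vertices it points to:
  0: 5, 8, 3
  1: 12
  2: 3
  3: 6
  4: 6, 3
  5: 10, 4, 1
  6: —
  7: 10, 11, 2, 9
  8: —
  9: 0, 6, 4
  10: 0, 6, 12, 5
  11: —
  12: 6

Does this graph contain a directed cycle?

DFS with white/gray/black marking, starting from 7:
7 gray
  10 gray
    0 gray
      5 gray
        5→10: 10 is gray → back edge
Back edge found, so a cycle exists: 10 → 0 → 5 → 10.

Yes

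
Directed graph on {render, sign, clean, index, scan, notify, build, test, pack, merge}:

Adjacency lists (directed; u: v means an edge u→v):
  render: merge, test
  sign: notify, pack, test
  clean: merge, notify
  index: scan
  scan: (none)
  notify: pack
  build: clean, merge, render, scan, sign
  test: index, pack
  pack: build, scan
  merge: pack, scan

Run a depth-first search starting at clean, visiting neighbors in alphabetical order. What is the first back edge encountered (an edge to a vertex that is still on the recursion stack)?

DFS from clean (visiting neighbors in alphabetical order); mark gray on enter, black on exit:
clean gray
  merge gray
    pack gray
      build gray
        build→clean: clean is gray → back edge
First back edge: build → clean.

build->clean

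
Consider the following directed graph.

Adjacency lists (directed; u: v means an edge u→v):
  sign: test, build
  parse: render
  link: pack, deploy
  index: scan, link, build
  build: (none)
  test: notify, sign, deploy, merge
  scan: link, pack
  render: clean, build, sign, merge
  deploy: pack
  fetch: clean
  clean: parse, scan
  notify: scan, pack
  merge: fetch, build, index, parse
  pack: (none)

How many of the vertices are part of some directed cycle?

A vertex is on a directed cycle iff it belongs to a strongly connected component of size ≥ 2 (or has a self-loop).
The vertices on cycles are {sign, test, clean, fetch, merge, parse, render} — 7 in total.

7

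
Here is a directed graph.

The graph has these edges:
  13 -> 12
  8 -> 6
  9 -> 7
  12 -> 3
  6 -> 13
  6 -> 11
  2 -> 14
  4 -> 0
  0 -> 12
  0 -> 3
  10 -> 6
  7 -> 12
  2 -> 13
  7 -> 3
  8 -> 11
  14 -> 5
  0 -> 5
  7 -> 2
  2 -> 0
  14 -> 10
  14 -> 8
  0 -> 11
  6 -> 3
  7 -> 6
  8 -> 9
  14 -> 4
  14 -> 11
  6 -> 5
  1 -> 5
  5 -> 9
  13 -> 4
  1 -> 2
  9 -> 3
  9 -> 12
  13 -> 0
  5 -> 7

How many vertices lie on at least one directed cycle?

A vertex is on a directed cycle iff it belongs to a strongly connected component of size ≥ 2 (or has a self-loop).
The vertices on cycles are {0, 2, 4, 5, 6, 7, 8, 9, 10, 13, 14} — 11 in total.

11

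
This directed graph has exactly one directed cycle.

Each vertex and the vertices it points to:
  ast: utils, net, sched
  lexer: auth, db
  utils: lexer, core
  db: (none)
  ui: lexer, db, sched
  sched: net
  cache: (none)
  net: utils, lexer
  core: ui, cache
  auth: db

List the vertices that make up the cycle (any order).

ui, net, core, sched, utils

DFS with gray/black marking from net:
net gray
  utils gray
    lexer gray
      auth gray
        db gray
        db black
      auth black
      lexer→db: db black — skip
    lexer black
    core gray
      ui gray
        ui→lexer: lexer black — skip
        ui→db: db black — skip
        sched gray
          sched→net: net is gray → back edge
Back edge closes the cycle net → utils → core → ui → sched → net; its vertices are {ui, net, core, sched, utils}.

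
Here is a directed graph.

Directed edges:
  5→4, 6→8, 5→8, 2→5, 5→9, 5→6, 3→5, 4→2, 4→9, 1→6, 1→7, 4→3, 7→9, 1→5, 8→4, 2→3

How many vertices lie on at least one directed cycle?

A vertex is on a directed cycle iff it belongs to a strongly connected component of size ≥ 2 (or has a self-loop).
The vertices on cycles are {2, 3, 4, 5, 6, 8} — 6 in total.

6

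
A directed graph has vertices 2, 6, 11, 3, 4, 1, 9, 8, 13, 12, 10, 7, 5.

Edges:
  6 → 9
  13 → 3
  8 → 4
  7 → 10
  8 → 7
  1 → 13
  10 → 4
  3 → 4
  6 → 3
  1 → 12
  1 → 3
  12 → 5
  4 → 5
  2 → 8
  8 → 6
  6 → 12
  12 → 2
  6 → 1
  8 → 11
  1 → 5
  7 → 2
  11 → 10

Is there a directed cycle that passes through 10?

10 lies on a cycle iff there is a path from 10 back to itself.
Exploring from 10, it never reaches itself; equivalently, its strongly connected component is a singleton.

No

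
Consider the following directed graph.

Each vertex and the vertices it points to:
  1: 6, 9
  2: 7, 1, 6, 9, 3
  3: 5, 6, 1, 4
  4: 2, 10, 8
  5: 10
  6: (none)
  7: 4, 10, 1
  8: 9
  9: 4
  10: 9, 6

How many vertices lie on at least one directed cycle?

A vertex is on a directed cycle iff it belongs to a strongly connected component of size ≥ 2 (or has a self-loop).
The vertices on cycles are {1, 2, 3, 4, 5, 7, 8, 9, 10} — 9 in total.

9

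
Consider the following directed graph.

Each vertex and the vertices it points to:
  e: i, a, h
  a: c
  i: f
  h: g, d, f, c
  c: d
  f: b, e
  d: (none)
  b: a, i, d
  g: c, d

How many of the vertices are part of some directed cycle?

5

A vertex is on a directed cycle iff it belongs to a strongly connected component of size ≥ 2 (or has a self-loop).
The vertices on cycles are {b, e, f, h, i} — 5 in total.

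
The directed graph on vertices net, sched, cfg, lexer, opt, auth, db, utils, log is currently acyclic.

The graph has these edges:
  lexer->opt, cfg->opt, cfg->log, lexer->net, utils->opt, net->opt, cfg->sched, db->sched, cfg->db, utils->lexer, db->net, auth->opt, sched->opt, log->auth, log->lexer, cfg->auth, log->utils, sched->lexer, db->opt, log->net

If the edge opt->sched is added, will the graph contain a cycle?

Yes

Adding opt→sched creates a cycle iff sched can already reach opt.
Path from sched: sched → opt.
So sched → … → opt → sched is a cycle.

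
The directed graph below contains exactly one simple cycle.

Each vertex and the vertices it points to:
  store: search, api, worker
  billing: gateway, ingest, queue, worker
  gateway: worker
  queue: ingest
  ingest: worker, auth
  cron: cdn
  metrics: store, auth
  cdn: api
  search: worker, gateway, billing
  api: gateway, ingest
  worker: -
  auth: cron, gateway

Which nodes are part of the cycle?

api, cdn, auth, cron, ingest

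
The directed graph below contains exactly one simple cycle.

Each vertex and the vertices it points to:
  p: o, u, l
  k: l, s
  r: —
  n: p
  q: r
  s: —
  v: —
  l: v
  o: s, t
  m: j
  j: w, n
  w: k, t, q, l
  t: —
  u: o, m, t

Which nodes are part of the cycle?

DFS with gray/black marking from j:
j gray
  w gray
    k gray
      l gray
        v gray
        v black
      l black
      s gray
      s black
    k black
    t gray
    t black
    q gray
      r gray
      r black
    q black
    w→l: l black — skip
  w black
  n gray
    p gray
      o gray
        o→s: s black — skip
        o→t: t black — skip
      o black
      u gray
        u→o: o black — skip
        m gray
          m→j: j is gray → back edge
Back edge closes the cycle j → n → p → u → m → j; its vertices are {j, m, n, p, u}.

j, m, n, p, u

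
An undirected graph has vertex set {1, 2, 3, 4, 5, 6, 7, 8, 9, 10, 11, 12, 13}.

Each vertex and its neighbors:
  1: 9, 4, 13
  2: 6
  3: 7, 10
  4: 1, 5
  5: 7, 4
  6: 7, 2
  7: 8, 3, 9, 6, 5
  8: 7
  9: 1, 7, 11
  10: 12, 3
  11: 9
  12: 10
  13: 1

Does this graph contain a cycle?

DFS, tracking each vertex's parent; an edge to a visited non-parent vertex closes a cycle.
Start from 9:
visit 9 (parent –)
  visit 1 (parent 9)
    1–9: parent, skip
    visit 4 (parent 1)
      4–1: parent, skip
      visit 5 (parent 4)
        visit 7 (parent 5)
          visit 8 (parent 7)
            8–7: parent, skip
          visit 3 (parent 7)
            3–7: parent, skip
            visit 10 (parent 3)
              visit 12 (parent 10)
                12–10: parent, skip
              10–3: parent, skip
          7–9: 9 visited and ≠ parent → cycle
Cycle: 9 – 1 – 4 – 5 – 7 – 9.

Yes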